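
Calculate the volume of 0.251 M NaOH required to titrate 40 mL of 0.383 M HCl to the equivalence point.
V_{base} = 61.0 mL

At equivalence: moles acid = moles base.
moles HCl = 0.383 M × 0.04 L = 0.01532 mol
V_NaOH = 0.01532 mol ÷ 0.251 M = 0.06104 L = 61.0 mL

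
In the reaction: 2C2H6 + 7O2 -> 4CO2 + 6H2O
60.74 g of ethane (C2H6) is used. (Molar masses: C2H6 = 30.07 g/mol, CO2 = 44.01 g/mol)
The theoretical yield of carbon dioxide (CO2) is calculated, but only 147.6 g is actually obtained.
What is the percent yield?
Moles of C2H6 = 60.74 g ÷ 30.07 g/mol = 2.01995 mol
Mole ratio: 4 mol CO2 / 2 mol C2H6
Moles of CO2 = 2.01995 × (4/2) = 4.03991 mol
Theoretical yield = 4.03991 mol × 44.01 g/mol = 177.8 g
Actual yield = 147.6 g
Percent yield = (147.6 / 177.8) × 100% = 83.0%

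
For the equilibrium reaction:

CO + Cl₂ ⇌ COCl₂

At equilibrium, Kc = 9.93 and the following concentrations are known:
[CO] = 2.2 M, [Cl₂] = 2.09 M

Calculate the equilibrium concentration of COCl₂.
[COCl₂] = 45.6581 M

Kc = ([COCl₂]) / ([CO] × [Cl₂]) = 9.93
[COCl₂]^1 = Kc · (reactant terms)/(other product terms) = 9.93 · 4.598 / 1 = 45.658
[COCl₂] = 45.6581 M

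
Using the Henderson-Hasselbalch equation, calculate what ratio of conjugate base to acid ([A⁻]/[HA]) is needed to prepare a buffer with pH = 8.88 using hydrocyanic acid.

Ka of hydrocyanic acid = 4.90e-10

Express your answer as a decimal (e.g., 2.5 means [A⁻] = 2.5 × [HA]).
[A⁻]/[HA] = 0.372

pKa = −log(4.90e-10) = 9.3098. pH = pKa + log([A⁻]/[HA]). 8.88 = 9.3098 + log(ratio). log(ratio) = 8.88 − 9.3098 = -0.4298. ratio = 10^(-0.4298) = 0.372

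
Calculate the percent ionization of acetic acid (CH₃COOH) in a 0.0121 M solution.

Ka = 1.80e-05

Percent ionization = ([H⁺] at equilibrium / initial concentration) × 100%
Percent ionization = 3.78%

Let x = [H⁺]. Ka = x²/(C - x) ⇒ x² + (1.80e-05)x - (1.80e-05)(0.0121) = 0. x = 4.5778e-04. Percent = (4.5778e-04/0.0121) × 100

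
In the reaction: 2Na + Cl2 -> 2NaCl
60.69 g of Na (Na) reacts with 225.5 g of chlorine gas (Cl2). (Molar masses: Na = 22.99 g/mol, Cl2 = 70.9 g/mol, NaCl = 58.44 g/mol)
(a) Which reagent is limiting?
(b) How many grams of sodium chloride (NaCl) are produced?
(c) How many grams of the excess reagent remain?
(a) Na, (b) 154.3 g, (c) 131.9 g

Moles of Na = 60.69 g ÷ 22.99 g/mol = 2.63984 mol
Moles of Cl2 = 225.5 g ÷ 70.9 g/mol = 3.18054 mol
Moles ÷ coefficient: Na: 2.63984/2 = 1.32, Cl2: 3.18054/1 = 3.181
(a) Na has the smaller value, so Na is the limiting reagent.
(b) Moles of NaCl = 2.63984 mol Na × (2/2) = 2.63984 mol; mass = 2.63984 mol × 58.44 g/mol = 154.3 g
(c) Cl2 consumed = 2.63984 × (1/2) = 1.31992 mol; remaining = 3.18054 − 1.31992 = 1.86061 mol; mass = 1.86061 mol × 70.9 g/mol = 131.9 g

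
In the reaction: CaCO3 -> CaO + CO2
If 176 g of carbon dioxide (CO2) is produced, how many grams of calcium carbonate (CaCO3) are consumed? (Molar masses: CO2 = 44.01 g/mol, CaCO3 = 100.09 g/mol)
Moles of CO2 = 176 g ÷ 44.01 g/mol = 3.99909 mol
Mole ratio: 1 mol CaCO3 / 1 mol CO2
Moles of CaCO3 = 3.99909 × (1/1) = 3.99909 mol
Mass of CaCO3 = 3.99909 mol × 100.09 g/mol = 400.3 g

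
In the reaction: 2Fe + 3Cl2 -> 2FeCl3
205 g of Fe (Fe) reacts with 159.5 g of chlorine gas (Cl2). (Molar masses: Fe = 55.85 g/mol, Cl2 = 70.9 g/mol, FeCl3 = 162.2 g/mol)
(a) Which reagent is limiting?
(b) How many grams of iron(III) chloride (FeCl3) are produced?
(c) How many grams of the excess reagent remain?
(a) Cl2, (b) 243.3 g, (c) 121.2 g

Moles of Fe = 205 g ÷ 55.85 g/mol = 3.67055 mol
Moles of Cl2 = 159.5 g ÷ 70.9 g/mol = 2.24965 mol
Moles ÷ coefficient: Fe: 3.67055/2 = 1.835, Cl2: 2.24965/3 = 0.7499
(a) Cl2 has the smaller value, so Cl2 is the limiting reagent.
(b) Moles of FeCl3 = 2.24965 mol Cl2 × (2/3) = 1.49976 mol; mass = 1.49976 mol × 162.2 g/mol = 243.3 g
(c) Fe consumed = 2.24965 × (2/3) = 1.49976 mol; remaining = 3.67055 − 1.49976 = 2.17078 mol; mass = 2.17078 mol × 55.85 g/mol = 121.2 g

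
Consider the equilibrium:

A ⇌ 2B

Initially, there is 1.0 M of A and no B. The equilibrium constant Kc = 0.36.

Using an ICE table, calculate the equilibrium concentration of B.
[B] = 0.517 M

ICE: [A] = 1.0 − x, [B] = 2x.
Kc = (2x)²/(1.0 − x) = 0.36 ⇒ 4x² + 0.36x − 0.36 = 0.
x = (−0.36 + √(0.36² + 4·4·0.36))/(2·4) = (−0.36 + √5.8896)/8 = 0.25836.
[B] = 2x = 0.517 M.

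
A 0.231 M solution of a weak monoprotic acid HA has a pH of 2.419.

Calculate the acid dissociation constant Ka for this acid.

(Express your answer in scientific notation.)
K_a = 6.39e-05

[H⁺] = 10^(−pH) = 10^(−2.419) = 3.811e-03 M. For HA ⇌ H⁺ + A⁻, Ka = x²/(C − x) = (3.811e-03)²/(0.231 − 3.811e-03) = 6.39e-05.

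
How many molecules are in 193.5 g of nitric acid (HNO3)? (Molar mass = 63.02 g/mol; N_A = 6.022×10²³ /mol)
Moles = 193.5 g ÷ 63.02 g/mol = 3.07045 mol
Molecules = 3.07045 mol × 6.022×10²³ /mol = 1.849e+24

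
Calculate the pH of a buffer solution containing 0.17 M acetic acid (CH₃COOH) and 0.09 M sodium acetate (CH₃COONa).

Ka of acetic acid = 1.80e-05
pH = 4.47

pKa = -log(1.80e-05) = 4.74. pH = pKa + log([A⁻]/[HA]) = 4.74 + log(0.09/0.17)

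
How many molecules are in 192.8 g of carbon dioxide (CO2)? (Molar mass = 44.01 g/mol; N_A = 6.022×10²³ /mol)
Moles = 192.8 g ÷ 44.01 g/mol = 4.38082 mol
Molecules = 4.38082 mol × 6.022×10²³ /mol = 2.638e+24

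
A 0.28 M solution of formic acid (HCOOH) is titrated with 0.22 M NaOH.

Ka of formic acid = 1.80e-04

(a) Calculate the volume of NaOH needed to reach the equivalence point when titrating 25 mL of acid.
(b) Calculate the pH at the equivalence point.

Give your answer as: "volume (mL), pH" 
V = 31.8 mL, pH = 8.42

(a) At equivalence: moles acid = moles base.
moles acid = 0.28 × 0.025 = 0.007 mol; V_NaOH = 0.007/0.22 = 0.03182 L = 31.8 mL.
(b) At equivalence, all acid → conjugate base A⁻ at [A⁻] = 0.007/0.05682 = 0.1232 M.
Kb = Kw/Ka = 1.0e-14/1.80e-04 = 5.556e-11; [OH⁻] = √(Kb·[A⁻]) = 2.616e-06; pOH = 5.58; pH = 14 − pOH = 8.42.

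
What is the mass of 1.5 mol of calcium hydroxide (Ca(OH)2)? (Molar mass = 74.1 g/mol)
Mass = 1.5 mol × 74.1 g/mol = 111.1 g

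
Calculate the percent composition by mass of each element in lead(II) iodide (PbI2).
Pb: 44.95%, I: 55.05%

Molar mass of PbI2 = 461.0 g/mol
% Pb = (1 × 207.2) / 461.0 × 100% = 207.2 / 461.0 × 100% = 44.95%
% I = (2 × 126.9) / 461.0 × 100% = 253.8 / 461.0 × 100% = 55.05%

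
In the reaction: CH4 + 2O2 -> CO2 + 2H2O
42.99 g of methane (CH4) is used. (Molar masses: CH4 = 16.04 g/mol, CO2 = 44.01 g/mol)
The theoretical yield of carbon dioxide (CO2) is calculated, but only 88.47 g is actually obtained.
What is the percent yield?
Moles of CH4 = 42.99 g ÷ 16.04 g/mol = 2.68017 mol
Mole ratio: 1 mol CO2 / 1 mol CH4
Moles of CO2 = 2.68017 × (1/1) = 2.68017 mol
Theoretical yield = 2.68017 mol × 44.01 g/mol = 117.95 g
Actual yield = 88.47 g
Percent yield = (88.47 / 117.95) × 100% = 75.0%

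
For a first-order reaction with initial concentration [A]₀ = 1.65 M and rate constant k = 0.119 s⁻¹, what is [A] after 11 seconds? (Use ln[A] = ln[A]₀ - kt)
0.4456 M

ln[A] = ln[A]₀ - k·t = ln(1.65) - (0.119)·(11) = 0.5008 - 1.3090 = -0.8082
[A] = e^(-0.8082) = 0.4456 M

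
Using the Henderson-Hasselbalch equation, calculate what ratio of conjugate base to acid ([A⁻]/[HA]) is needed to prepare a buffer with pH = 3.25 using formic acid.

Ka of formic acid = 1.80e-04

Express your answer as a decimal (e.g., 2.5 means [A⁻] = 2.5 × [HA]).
[A⁻]/[HA] = 0.320

pKa = −log(1.80e-04) = 3.7447. pH = pKa + log([A⁻]/[HA]). 3.25 = 3.7447 + log(ratio). log(ratio) = 3.25 − 3.7447 = -0.4947. ratio = 10^(-0.4947) = 0.320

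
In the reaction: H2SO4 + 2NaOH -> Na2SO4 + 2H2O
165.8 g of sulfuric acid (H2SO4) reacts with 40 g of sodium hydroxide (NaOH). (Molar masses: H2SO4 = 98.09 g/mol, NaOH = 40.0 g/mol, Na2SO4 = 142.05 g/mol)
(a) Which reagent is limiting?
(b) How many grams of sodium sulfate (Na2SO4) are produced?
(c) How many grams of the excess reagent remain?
(a) NaOH, (b) 71.03 g, (c) 116.8 g

Moles of H2SO4 = 165.8 g ÷ 98.09 g/mol = 1.69028 mol
Moles of NaOH = 40 g ÷ 40.0 g/mol = 1 mol
Moles ÷ coefficient: H2SO4: 1.69028/1 = 1.69, NaOH: 1/2 = 0.5
(a) NaOH has the smaller value, so NaOH is the limiting reagent.
(b) Moles of Na2SO4 = 1 mol NaOH × (1/2) = 0.5 mol; mass = 0.5 mol × 142.05 g/mol = 71.03 g
(c) H2SO4 consumed = 1 × (1/2) = 0.5 mol; remaining = 1.69028 − 0.5 = 1.19028 mol; mass = 1.19028 mol × 98.09 g/mol = 116.8 g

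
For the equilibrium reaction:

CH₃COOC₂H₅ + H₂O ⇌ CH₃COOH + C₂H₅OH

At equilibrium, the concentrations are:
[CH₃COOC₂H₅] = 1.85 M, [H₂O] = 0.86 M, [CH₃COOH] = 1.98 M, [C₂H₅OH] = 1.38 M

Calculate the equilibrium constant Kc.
K_c = 1.7174

Kc = ([CH₃COOH] × [C₂H₅OH]) / ([CH₃COOC₂H₅] × [H₂O])
   = ((1.98)·(1.38)) / ((1.85)·(0.86))
   = 2.7324 / 1.591 = 1.7174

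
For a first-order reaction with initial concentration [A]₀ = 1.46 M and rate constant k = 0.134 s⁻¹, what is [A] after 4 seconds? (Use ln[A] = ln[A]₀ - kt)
0.8542 M

ln[A] = ln[A]₀ - k·t = ln(1.46) - (0.134)·(4) = 0.3784 - 0.5360 = -0.1576
[A] = e^(-0.1576) = 0.8542 M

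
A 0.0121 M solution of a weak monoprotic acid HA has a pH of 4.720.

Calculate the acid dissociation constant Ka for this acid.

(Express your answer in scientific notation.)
K_a = 3.01e-08

[H⁺] = 10^(−pH) = 10^(−4.720) = 1.905e-05 M. For HA ⇌ H⁺ + A⁻, Ka = x²/(C − x) = (1.905e-05)²/(0.0121 − 1.905e-05) = 3.01e-08.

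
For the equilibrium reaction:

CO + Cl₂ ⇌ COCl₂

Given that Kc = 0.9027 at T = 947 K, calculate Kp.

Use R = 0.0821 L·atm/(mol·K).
K_p = 0.0116

Δn = (moles gaseous products) − (moles gaseous reactants) = -1
T = 947 K; RT = 0.0821 × 947 = 77.7487
Kp = Kc·(RT)^Δn = 0.9027 × (77.7487)^-1 = 0.9027 × 0.012862 = 0.0116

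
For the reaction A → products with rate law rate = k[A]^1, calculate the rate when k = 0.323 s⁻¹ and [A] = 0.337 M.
0.1089 M/s

rate = k·[A]^1 = 0.323·(0.337)^1 = 0.323·0.337 = 0.1089 M/s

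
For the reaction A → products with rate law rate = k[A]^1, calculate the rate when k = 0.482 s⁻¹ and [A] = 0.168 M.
0.08098 M/s

rate = k·[A]^1 = 0.482·(0.168)^1 = 0.482·0.168 = 0.08098 M/s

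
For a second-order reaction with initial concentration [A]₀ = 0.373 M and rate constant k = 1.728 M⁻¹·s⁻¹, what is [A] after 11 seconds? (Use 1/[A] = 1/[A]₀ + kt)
0.0461 M

1/[A] = 1/[A]₀ + k·t = 1/0.373 + (1.728)·(11) = 2.6810 + 19.0080 = 21.6890
[A] = 1/21.6890 = 0.0461 M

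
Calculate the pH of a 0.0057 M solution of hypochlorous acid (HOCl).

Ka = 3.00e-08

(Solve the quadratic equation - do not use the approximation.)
pH = 4.88

x² + Ka×x - Ka×C = 0. Using quadratic formula: [H⁺] = 1.3062e-05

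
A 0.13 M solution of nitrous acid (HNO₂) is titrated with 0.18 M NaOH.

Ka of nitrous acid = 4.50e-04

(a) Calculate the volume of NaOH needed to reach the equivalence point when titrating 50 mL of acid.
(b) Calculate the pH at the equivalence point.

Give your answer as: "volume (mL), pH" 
V = 36.1 mL, pH = 8.11

(a) At equivalence: moles acid = moles base.
moles acid = 0.13 × 0.05 = 0.0065 mol; V_NaOH = 0.0065/0.18 = 0.03611 L = 36.1 mL.
(b) At equivalence, all acid → conjugate base A⁻ at [A⁻] = 0.0065/0.08611 = 0.07548 M.
Kb = Kw/Ka = 1.0e-14/4.50e-04 = 2.222e-11; [OH⁻] = √(Kb·[A⁻]) = 1.295e-06; pOH = 5.89; pH = 14 − pOH = 8.11.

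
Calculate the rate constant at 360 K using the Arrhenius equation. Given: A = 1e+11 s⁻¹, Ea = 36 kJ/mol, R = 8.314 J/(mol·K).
5.98e+05 s⁻¹

k = A·exp(-Ea/(R·T)) = 1e+11·exp(-36000/(8.314·360)) = 1e+11·exp(-12.0279) = 1e+11·5.9751e-06 = 5.98e+05 s⁻¹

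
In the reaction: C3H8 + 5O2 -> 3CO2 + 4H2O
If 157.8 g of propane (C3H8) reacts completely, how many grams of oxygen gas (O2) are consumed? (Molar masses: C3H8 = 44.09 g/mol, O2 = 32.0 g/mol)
Moles of C3H8 = 157.8 g ÷ 44.09 g/mol = 3.57904 mol
Mole ratio: 5 mol O2 / 1 mol C3H8
Moles of O2 = 3.57904 × (5/1) = 17.8952 mol
Mass of O2 = 17.8952 mol × 32.0 g/mol = 572.6 g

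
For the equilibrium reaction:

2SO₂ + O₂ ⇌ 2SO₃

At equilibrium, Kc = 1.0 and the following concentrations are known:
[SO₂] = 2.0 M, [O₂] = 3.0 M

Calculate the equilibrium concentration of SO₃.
[SO₃] = 3.4641 M

Kc = ([SO₃]^2) / ([SO₂]^2 × [O₂]) = 1.0
[SO₃]^2 = Kc · (reactant terms)/(other product terms) = 1.0 · 12 / 1 = 12
[SO₃] = (12)^(1/2) = 3.4641 M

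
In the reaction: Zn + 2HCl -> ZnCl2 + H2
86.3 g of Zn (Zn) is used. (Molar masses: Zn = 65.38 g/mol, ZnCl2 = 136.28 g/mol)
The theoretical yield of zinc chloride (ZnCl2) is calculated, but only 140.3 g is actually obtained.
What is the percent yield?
Moles of Zn = 86.3 g ÷ 65.38 g/mol = 1.31998 mol
Mole ratio: 1 mol ZnCl2 / 1 mol Zn
Moles of ZnCl2 = 1.31998 × (1/1) = 1.31998 mol
Theoretical yield = 1.31998 mol × 136.28 g/mol = 179.89 g
Actual yield = 140.3 g
Percent yield = (140.3 / 179.89) × 100% = 78.0%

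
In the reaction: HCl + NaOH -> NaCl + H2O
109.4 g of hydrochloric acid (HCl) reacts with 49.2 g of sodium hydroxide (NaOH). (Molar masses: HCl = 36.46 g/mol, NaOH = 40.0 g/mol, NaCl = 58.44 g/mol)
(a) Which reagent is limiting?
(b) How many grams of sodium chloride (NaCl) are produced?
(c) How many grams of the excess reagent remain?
(a) NaOH, (b) 71.88 g, (c) 64.55 g

Moles of HCl = 109.4 g ÷ 36.46 g/mol = 3.00055 mol
Moles of NaOH = 49.2 g ÷ 40.0 g/mol = 1.23 mol
Moles ÷ coefficient: HCl: 3.00055/1 = 3.001, NaOH: 1.23/1 = 1.23
(a) NaOH has the smaller value, so NaOH is the limiting reagent.
(b) Moles of NaCl = 1.23 mol NaOH × (1/1) = 1.23 mol; mass = 1.23 mol × 58.44 g/mol = 71.88 g
(c) HCl consumed = 1.23 × (1/1) = 1.23 mol; remaining = 3.00055 − 1.23 = 1.77055 mol; mass = 1.77055 mol × 36.46 g/mol = 64.55 g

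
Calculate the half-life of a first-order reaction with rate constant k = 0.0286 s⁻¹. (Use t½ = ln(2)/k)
24.24 s

t½ = ln(2)/k = 0.6931/0.0286 = 24.24 s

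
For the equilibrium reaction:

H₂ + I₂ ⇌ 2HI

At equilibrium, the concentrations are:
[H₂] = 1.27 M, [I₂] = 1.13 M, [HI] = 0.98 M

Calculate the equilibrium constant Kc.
K_c = 0.6692

Kc = ([HI]^2) / ([H₂] × [I₂])
   = ((0.98)^2) / ((1.27)·(1.13))
   = 0.9604 / 1.4351 = 0.6692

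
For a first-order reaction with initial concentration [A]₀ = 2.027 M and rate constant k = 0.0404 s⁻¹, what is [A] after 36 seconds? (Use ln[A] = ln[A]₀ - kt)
0.4734 M

ln[A] = ln[A]₀ - k·t = ln(2.027) - (0.0404)·(36) = 0.7066 - 1.4544 = -0.7478
[A] = e^(-0.7478) = 0.4734 M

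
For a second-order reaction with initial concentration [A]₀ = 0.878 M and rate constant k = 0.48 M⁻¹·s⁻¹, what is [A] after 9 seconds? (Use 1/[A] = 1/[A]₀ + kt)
0.1832 M

1/[A] = 1/[A]₀ + k·t = 1/0.878 + (0.48)·(9) = 1.1390 + 4.3200 = 5.4590
[A] = 1/5.4590 = 0.1832 M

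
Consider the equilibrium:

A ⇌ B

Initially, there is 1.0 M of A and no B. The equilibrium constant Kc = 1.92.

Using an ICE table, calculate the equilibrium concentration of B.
[B] = 0.658 M

ICE: [A] = 1.0 − x, [B] = x.
Kc = x/(1.0 − x) = 1.92 ⇒ x = 1.92·1.0/(1 + 1.92) = 1.92/2.92 = 0.6575.
[B] = x = 0.658 M.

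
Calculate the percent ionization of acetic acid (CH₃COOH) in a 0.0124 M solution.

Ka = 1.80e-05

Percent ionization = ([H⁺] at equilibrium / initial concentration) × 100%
Percent ionization = 3.74%

Let x = [H⁺]. Ka = x²/(C - x) ⇒ x² + (1.80e-05)x - (1.80e-05)(0.0124) = 0. x = 4.6353e-04. Percent = (4.6353e-04/0.0124) × 100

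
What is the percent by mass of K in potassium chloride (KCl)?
Mass of K in formula = 39.1 × 1 = 39.1 g/mol
Molar mass = 74.55 g/mol
% K = (39.1/74.55) × 100% = 52.45%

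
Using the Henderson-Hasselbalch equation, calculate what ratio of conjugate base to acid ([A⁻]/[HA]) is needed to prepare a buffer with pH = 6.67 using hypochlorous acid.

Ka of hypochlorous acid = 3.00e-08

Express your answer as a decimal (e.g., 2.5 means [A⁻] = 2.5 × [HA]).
[A⁻]/[HA] = 0.140

pKa = −log(3.00e-08) = 7.5229. pH = pKa + log([A⁻]/[HA]). 6.67 = 7.5229 + log(ratio). log(ratio) = 6.67 − 7.5229 = -0.8529. ratio = 10^(-0.8529) = 0.140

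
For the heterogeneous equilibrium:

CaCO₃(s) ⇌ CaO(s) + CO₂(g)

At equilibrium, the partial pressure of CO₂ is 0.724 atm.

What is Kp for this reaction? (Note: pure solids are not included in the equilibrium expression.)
K_p = 0.724

Solids (CaCO₃, CaO) have activity 1 and are excluded.
Kp = P(CO₂) = 0.724.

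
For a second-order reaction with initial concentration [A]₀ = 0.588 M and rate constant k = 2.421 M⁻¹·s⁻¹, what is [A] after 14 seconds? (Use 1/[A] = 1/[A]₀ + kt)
0.0281 M

1/[A] = 1/[A]₀ + k·t = 1/0.588 + (2.421)·(14) = 1.7007 + 33.8940 = 35.5947
[A] = 1/35.5947 = 0.0281 M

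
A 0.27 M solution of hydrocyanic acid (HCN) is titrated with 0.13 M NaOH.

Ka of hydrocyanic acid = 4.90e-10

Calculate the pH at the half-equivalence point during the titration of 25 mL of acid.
pH = pKa = 9.31

At the half-equivalence point, [HA] = [A⁻], so by Henderson–Hasselbalch pH = pKa + log(1) = pKa.
pKa = −log(4.90e-10) = 9.31.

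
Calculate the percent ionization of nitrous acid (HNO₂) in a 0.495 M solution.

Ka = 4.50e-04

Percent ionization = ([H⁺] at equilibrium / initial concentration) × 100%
Percent ionization = 2.97%

Let x = [H⁺]. Ka = x²/(C - x) ⇒ x² + (4.50e-04)x - (4.50e-04)(0.495) = 0. x = 1.4702e-02. Percent = (1.4702e-02/0.495) × 100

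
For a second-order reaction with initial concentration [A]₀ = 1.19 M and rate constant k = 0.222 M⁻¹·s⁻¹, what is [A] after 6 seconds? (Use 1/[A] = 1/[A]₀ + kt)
0.4603 M

1/[A] = 1/[A]₀ + k·t = 1/1.19 + (0.222)·(6) = 0.8403 + 1.3320 = 2.1723
[A] = 1/2.1723 = 0.4603 M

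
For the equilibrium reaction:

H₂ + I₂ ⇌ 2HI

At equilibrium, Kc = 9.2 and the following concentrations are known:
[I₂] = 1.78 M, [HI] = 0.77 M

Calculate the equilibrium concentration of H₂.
[H₂] = 0.0362 M

Kc = ([HI]^2) / ([H₂] × [I₂]) = 9.2
[H₂]^1 = (product terms)/(Kc · other reactant terms) = 0.5929 / (9.2 · 1.78) = 0.036205
[H₂] = 0.0362 M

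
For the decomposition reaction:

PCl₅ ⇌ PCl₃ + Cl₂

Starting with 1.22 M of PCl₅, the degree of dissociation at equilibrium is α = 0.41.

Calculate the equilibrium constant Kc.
K_c = 0.3476

x = α·[A]₀ = 0.41 × 1.22 = 0.5002 M dissociated.
At eq: [PCl₅] = 1.22 − 0.5002 = 0.7198 M; [PCl₃] = [Cl₂] = x = 0.5002 M.
Kc = [PCl₃][Cl₂]/[PCl₅] = (0.5002)²/0.7198 = 0.3476.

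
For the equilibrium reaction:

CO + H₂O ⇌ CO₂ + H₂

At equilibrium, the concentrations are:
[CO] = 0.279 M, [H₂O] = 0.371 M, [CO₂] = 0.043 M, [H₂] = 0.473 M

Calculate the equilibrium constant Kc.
K_c = 0.1965

Kc = ([CO₂] × [H₂]) / ([CO] × [H₂O])
   = ((0.043)·(0.473)) / ((0.279)·(0.371))
   = 0.020339 / 0.10351 = 0.1965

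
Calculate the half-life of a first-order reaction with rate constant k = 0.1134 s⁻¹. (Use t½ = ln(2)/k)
6.11 s

t½ = ln(2)/k = 0.6931/0.1134 = 6.11 s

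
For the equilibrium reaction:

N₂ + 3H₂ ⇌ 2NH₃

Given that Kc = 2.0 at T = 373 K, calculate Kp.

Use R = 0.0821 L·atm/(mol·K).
K_p = 0.0021

Δn = (moles gaseous products) − (moles gaseous reactants) = -2
T = 373 K; RT = 0.0821 × 373 = 30.6233
Kp = Kc·(RT)^Δn = 2.0 × (30.6233)^-2 = 2.0 × 0.00106634 = 0.0021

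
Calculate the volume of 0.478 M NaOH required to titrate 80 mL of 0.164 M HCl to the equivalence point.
V_{base} = 27.4 mL

At equivalence: moles acid = moles base.
moles HCl = 0.164 M × 0.08 L = 0.01312 mol
V_NaOH = 0.01312 mol ÷ 0.478 M = 0.02745 L = 27.4 mL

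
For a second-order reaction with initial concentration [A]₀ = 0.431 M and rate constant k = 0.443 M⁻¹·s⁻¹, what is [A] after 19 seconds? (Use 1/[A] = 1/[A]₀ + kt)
0.0931 M

1/[A] = 1/[A]₀ + k·t = 1/0.431 + (0.443)·(19) = 2.3202 + 8.4170 = 10.7372
[A] = 1/10.7372 = 0.0931 M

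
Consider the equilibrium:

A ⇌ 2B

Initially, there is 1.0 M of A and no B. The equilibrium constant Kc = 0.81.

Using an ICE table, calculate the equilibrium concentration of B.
[B] = 0.720 M

ICE: [A] = 1.0 − x, [B] = 2x.
Kc = (2x)²/(1.0 − x) = 0.81 ⇒ 4x² + 0.81x − 0.81 = 0.
x = (−0.81 + √(0.81² + 4·4·0.81))/(2·4) = (−0.81 + √13.616)/8 = 0.36.
[B] = 2x = 0.720 M.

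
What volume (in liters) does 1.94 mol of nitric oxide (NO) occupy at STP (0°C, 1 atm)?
At STP, 1 mol of gas occupies 22.4 L
Volume = 1.94 mol × 22.4 L/mol = 43.46 L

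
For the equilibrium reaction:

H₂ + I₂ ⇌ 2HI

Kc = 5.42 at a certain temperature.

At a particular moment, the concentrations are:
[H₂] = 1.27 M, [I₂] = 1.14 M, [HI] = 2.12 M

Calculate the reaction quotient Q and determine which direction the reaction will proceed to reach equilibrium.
Q = 3.104, Q < K, reaction proceeds forward (toward products)

Q = ([HI]^2) / ([H₂] × [I₂])
  = ((2.12)^2) / ((1.27)·(1.14)) = 4.4944/1.4478 = 3.104
Since Q = 3.104 < Kc = 5.42, the reaction proceeds forward (toward products) to reach equilibrium.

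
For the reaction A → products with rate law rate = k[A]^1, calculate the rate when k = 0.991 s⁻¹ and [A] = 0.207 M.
0.2051 M/s

rate = k·[A]^1 = 0.991·(0.207)^1 = 0.991·0.207 = 0.2051 M/s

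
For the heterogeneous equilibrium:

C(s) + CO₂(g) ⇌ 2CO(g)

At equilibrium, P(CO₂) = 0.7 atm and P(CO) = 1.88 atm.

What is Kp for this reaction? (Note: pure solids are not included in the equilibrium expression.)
K_p = 5.049

Solid C is excluded.
Kp = P(CO)²/P(CO₂) = (1.88)²/0.7 = 3.534/0.7 = 5.049.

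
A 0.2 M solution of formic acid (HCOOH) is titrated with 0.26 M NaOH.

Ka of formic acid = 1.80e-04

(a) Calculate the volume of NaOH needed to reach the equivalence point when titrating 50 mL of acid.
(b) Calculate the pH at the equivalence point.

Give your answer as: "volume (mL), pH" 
V = 38.5 mL, pH = 8.40

(a) At equivalence: moles acid = moles base.
moles acid = 0.2 × 0.05 = 0.01 mol; V_NaOH = 0.01/0.26 = 0.03846 L = 38.5 mL.
(b) At equivalence, all acid → conjugate base A⁻ at [A⁻] = 0.01/0.08846 = 0.113 M.
Kb = Kw/Ka = 1.0e-14/1.80e-04 = 5.556e-11; [OH⁻] = √(Kb·[A⁻]) = 2.506e-06; pOH = 5.60; pH = 14 − pOH = 8.40.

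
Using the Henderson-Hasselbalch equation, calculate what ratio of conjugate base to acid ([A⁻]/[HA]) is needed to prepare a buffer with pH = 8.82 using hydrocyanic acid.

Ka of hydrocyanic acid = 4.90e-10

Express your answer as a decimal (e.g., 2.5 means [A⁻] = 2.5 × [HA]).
[A⁻]/[HA] = 0.324

pKa = −log(4.90e-10) = 9.3098. pH = pKa + log([A⁻]/[HA]). 8.82 = 9.3098 + log(ratio). log(ratio) = 8.82 − 9.3098 = -0.4898. ratio = 10^(-0.4898) = 0.324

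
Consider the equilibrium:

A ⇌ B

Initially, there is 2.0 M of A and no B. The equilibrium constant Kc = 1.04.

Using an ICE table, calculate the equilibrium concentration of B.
[B] = 1.020 M

ICE: [A] = 2.0 − x, [B] = x.
Kc = x/(2.0 − x) = 1.04 ⇒ x = 1.04·2.0/(1 + 1.04) = 2.08/2.04 = 1.02.
[B] = x = 1.020 M.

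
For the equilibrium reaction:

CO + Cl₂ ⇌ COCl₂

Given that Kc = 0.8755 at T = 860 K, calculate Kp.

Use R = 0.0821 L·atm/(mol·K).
K_p = 0.0124

Δn = (moles gaseous products) − (moles gaseous reactants) = -1
T = 860 K; RT = 0.0821 × 860 = 70.606
Kp = Kc·(RT)^Δn = 0.8755 × (70.606)^-1 = 0.8755 × 0.0141631 = 0.0124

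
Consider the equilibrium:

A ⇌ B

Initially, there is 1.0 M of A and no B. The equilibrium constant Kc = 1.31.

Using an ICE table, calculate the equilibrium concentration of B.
[B] = 0.567 M

ICE: [A] = 1.0 − x, [B] = x.
Kc = x/(1.0 − x) = 1.31 ⇒ x = 1.31·1.0/(1 + 1.31) = 1.31/2.31 = 0.5671.
[B] = x = 0.567 M.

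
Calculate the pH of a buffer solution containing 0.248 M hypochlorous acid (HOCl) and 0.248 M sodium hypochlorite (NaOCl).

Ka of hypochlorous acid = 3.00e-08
pH = 7.52

pKa = -log(3.00e-08) = 7.52. pH = pKa + log([A⁻]/[HA]) = 7.52 + log(0.248/0.248)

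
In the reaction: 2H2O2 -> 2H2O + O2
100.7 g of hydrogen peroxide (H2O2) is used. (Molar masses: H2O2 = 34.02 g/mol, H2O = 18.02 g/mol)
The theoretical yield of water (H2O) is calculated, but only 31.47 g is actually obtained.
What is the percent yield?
Moles of H2O2 = 100.7 g ÷ 34.02 g/mol = 2.96002 mol
Mole ratio: 2 mol H2O / 2 mol H2O2
Moles of H2O = 2.96002 × (2/2) = 2.96002 mol
Theoretical yield = 2.96002 mol × 18.02 g/mol = 53.34 g
Actual yield = 31.47 g
Percent yield = (31.47 / 53.34) × 100% = 59.0%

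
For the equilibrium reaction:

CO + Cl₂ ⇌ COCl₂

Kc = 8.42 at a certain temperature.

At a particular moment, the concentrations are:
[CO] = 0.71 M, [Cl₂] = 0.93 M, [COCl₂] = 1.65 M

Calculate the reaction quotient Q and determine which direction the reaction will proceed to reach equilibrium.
Q = 2.499, Q < K, reaction proceeds forward (toward products)

Q = ([COCl₂]) / ([CO] × [Cl₂])
  = ((1.65)) / ((0.71)·(0.93)) = 1.65/0.6603 = 2.499
Since Q = 2.499 < Kc = 8.42, the reaction proceeds forward (toward products) to reach equilibrium.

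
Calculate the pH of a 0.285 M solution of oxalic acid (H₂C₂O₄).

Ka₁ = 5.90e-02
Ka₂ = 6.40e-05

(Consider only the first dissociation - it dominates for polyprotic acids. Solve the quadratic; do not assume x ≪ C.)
pH = 0.99

x² + Ka₁·x − Ka₁·C = 0 with Ka₁ = 5.90e-02, C = 0.285.
x = (−Ka₁ + √(Ka₁² + 4·Ka₁·C))/2 = 1.0349e-01 M, so pH = 0.99.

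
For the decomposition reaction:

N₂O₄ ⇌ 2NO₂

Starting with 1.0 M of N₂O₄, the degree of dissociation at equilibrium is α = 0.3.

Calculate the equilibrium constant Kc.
K_c = 0.5143

x = α·[A]₀ = 0.3 × 1.0 = 0.3 M dissociated.
At eq: [N₂O₄] = 1.0 − 0.3 = 0.7 M; [NO₂] = 2x = 0.6 M.
Kc = [NO₂]²/[N₂O₄] = (0.6)²/0.7 = 0.5143.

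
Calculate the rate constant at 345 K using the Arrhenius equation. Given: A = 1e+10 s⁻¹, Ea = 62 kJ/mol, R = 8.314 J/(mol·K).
4.10e+00 s⁻¹

k = A·exp(-Ea/(R·T)) = 1e+10·exp(-62000/(8.314·345)) = 1e+10·exp(-21.6154) = 1e+10·4.0979e-10 = 4.10e+00 s⁻¹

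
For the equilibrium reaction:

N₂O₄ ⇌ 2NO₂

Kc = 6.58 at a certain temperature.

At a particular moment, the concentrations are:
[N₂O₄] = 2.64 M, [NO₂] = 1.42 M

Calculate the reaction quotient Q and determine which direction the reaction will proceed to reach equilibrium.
Q = 0.764, Q < K, reaction proceeds forward (toward products)

Q = ([NO₂]^2) / ([N₂O₄])
  = ((1.42)^2) / ((2.64)) = 2.0164/2.64 = 0.7638
Since Q = 0.7638 < Kc = 6.58, the reaction proceeds forward (toward products) to reach equilibrium.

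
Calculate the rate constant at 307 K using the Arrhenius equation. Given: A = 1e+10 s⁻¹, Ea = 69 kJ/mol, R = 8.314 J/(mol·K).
1.82e-02 s⁻¹

k = A·exp(-Ea/(R·T)) = 1e+10·exp(-69000/(8.314·307)) = 1e+10·exp(-27.0334) = 1e+10·1.8178e-12 = 1.82e-02 s⁻¹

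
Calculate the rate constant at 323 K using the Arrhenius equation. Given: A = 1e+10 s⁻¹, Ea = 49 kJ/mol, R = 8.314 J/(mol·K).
1.19e+02 s⁻¹

k = A·exp(-Ea/(R·T)) = 1e+10·exp(-49000/(8.314·323)) = 1e+10·exp(-18.2467) = 1e+10·1.1901e-08 = 1.19e+02 s⁻¹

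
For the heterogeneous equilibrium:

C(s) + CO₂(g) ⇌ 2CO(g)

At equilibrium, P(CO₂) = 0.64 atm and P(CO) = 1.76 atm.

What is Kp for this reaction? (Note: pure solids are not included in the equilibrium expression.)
K_p = 4.840

Solid C is excluded.
Kp = P(CO)²/P(CO₂) = (1.76)²/0.64 = 3.098/0.64 = 4.840.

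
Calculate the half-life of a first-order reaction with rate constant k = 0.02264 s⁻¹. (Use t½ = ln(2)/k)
30.62 s

t½ = ln(2)/k = 0.6931/0.02264 = 30.62 s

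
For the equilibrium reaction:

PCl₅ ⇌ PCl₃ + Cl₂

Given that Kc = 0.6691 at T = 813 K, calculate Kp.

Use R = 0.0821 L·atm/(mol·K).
K_p = 44.6606

Δn = (moles gaseous products) − (moles gaseous reactants) = 1
T = 813 K; RT = 0.0821 × 813 = 66.7473
Kp = Kc·(RT)^Δn = 0.6691 × (66.7473)^1 = 0.6691 × 66.7473 = 44.6606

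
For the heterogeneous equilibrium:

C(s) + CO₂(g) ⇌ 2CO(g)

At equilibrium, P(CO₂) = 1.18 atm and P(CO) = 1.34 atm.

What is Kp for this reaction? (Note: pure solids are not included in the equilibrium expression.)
K_p = 1.522

Solid C is excluded.
Kp = P(CO)²/P(CO₂) = (1.34)²/1.18 = 1.796/1.18 = 1.522.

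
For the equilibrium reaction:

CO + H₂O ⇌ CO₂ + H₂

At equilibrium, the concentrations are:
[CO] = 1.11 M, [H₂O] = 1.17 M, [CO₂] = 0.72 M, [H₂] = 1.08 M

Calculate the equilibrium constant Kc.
K_c = 0.5988

Kc = ([CO₂] × [H₂]) / ([CO] × [H₂O])
   = ((0.72)·(1.08)) / ((1.11)·(1.17))
   = 0.7776 / 1.2987 = 0.5988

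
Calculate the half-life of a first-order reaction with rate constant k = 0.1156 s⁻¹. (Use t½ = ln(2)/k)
6.00 s

t½ = ln(2)/k = 0.6931/0.1156 = 6.00 s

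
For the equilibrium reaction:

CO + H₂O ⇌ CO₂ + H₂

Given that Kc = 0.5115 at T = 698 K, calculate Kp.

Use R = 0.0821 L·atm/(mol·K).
K_p = 0.5115

Δn = (moles gaseous products) − (moles gaseous reactants) = 0
T = 698 K; RT = 0.0821 × 698 = 57.3058
Kp = Kc·(RT)^Δn = 0.5115 × (57.3058)^0 = 0.5115 × 1 = 0.5115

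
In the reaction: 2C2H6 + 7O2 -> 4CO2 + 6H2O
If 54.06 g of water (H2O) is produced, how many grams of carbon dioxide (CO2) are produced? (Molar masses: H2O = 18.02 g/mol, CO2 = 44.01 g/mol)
Moles of H2O = 54.06 g ÷ 18.02 g/mol = 3 mol
Mole ratio: 4 mol CO2 / 6 mol H2O
Moles of CO2 = 3 × (4/6) = 2 mol
Mass of CO2 = 2 mol × 44.01 g/mol = 88.02 g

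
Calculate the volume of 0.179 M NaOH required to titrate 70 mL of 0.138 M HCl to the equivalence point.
V_{base} = 54.0 mL

At equivalence: moles acid = moles base.
moles HCl = 0.138 M × 0.07 L = 0.00966 mol
V_NaOH = 0.00966 mol ÷ 0.179 M = 0.05397 L = 54.0 mL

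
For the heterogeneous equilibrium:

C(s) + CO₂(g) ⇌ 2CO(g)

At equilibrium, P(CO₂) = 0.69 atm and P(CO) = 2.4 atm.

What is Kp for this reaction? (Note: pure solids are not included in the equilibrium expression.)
K_p = 8.348

Solid C is excluded.
Kp = P(CO)²/P(CO₂) = (2.4)²/0.69 = 5.76/0.69 = 8.348.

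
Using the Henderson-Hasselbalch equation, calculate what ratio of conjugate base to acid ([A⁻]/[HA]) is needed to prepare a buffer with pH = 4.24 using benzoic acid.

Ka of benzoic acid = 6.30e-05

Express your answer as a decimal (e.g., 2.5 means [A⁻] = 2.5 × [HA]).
[A⁻]/[HA] = 1.095

pKa = −log(6.30e-05) = 4.2007. pH = pKa + log([A⁻]/[HA]). 4.24 = 4.2007 + log(ratio). log(ratio) = 4.24 − 4.2007 = 0.0393. ratio = 10^(0.0393) = 1.095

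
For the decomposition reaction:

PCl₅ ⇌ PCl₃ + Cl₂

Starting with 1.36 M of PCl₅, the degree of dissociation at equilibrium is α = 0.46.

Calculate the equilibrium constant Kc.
K_c = 0.5329

x = α·[A]₀ = 0.46 × 1.36 = 0.6256 M dissociated.
At eq: [PCl₅] = 1.36 − 0.6256 = 0.7344 M; [PCl₃] = [Cl₂] = x = 0.6256 M.
Kc = [PCl₃][Cl₂]/[PCl₅] = (0.6256)²/0.7344 = 0.5329.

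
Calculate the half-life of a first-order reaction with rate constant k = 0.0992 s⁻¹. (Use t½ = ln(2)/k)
6.99 s

t½ = ln(2)/k = 0.6931/0.0992 = 6.99 s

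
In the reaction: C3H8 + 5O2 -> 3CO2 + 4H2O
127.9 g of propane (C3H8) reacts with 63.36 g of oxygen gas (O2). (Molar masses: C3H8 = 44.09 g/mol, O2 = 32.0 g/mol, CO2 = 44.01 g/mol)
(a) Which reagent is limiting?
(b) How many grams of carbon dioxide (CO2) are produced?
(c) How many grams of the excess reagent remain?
(a) O2, (b) 52.28 g, (c) 110.4 g

Moles of C3H8 = 127.9 g ÷ 44.09 g/mol = 2.90088 mol
Moles of O2 = 63.36 g ÷ 32.0 g/mol = 1.98 mol
Moles ÷ coefficient: C3H8: 2.90088/1 = 2.901, O2: 1.98/5 = 0.396
(a) O2 has the smaller value, so O2 is the limiting reagent.
(b) Moles of CO2 = 1.98 mol O2 × (3/5) = 1.188 mol; mass = 1.188 mol × 44.01 g/mol = 52.28 g
(c) C3H8 consumed = 1.98 × (1/5) = 0.396 mol; remaining = 2.90088 − 0.396 = 2.50488 mol; mass = 2.50488 mol × 44.09 g/mol = 110.4 g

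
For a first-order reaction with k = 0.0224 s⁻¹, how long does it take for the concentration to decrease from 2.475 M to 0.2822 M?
96.94 s

From ln[A] = ln[A]₀ - k·t: t = ln([A]₀/[A])/k = ln(2.475/0.2822)/0.0224 = ln(8.7704)/0.0224 = 2.1714/0.0224 = 96.94 s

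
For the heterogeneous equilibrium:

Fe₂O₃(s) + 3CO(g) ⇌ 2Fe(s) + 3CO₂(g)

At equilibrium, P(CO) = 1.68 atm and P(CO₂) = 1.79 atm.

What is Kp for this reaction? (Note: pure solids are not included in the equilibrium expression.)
K_p = 1.210

Solids (Fe₂O₃, Fe) are excluded.
Kp = P(CO₂)³/P(CO)³ = (1.79)³/(1.68)³ = 5.735/4.742 = 1.210.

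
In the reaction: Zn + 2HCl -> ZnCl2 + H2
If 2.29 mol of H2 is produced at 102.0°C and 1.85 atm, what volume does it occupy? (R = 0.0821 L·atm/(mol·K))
T = 102.0°C + 273.15 = 375.15 K
V = nRT/P = (2.29 × 0.0821 × 375.15) / 1.85
V = 38.13 L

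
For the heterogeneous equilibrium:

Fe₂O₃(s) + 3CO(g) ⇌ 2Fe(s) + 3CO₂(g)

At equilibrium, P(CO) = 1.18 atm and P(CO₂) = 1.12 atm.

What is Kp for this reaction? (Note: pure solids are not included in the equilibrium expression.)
K_p = 0.855

Solids (Fe₂O₃, Fe) are excluded.
Kp = P(CO₂)³/P(CO)³ = (1.12)³/(1.18)³ = 1.405/1.643 = 0.855.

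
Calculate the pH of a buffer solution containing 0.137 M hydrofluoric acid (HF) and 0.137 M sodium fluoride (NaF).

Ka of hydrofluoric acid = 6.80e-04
pH = 3.17

pKa = -log(6.80e-04) = 3.17. pH = pKa + log([A⁻]/[HA]) = 3.17 + log(0.137/0.137)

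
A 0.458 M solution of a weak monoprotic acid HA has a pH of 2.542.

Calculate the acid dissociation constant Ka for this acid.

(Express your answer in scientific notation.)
K_a = 1.81e-05

[H⁺] = 10^(−pH) = 10^(−2.542) = 2.871e-03 M. For HA ⇌ H⁺ + A⁻, Ka = x²/(C − x) = (2.871e-03)²/(0.458 − 2.871e-03) = 1.81e-05.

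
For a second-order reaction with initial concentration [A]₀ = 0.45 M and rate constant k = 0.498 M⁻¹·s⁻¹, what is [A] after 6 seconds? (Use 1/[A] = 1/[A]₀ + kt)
0.1919 M

1/[A] = 1/[A]₀ + k·t = 1/0.45 + (0.498)·(6) = 2.2222 + 2.9880 = 5.2102
[A] = 1/5.2102 = 0.1919 M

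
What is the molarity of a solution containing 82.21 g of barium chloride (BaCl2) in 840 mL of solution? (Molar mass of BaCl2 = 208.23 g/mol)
Moles of BaCl2 = 82.21 g ÷ 208.23 g/mol = 0.394804 mol
Volume = 840 mL = 0.84 L
Molarity = 0.394804 mol ÷ 0.84 L = 0.47 M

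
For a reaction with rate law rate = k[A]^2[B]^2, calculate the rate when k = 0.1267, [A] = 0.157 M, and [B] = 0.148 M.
6.841e-05 M/s

rate = k·[A]^2·[B]^2 = 0.1267·(0.157)^2·(0.148)^2 = 0.1267·0.024649·0.021904 = 6.841e-05 M/s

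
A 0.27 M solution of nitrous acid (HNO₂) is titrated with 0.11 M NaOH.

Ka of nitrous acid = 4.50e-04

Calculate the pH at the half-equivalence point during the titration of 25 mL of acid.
pH = pKa = 3.35

At the half-equivalence point, [HA] = [A⁻], so by Henderson–Hasselbalch pH = pKa + log(1) = pKa.
pKa = −log(4.50e-04) = 3.35.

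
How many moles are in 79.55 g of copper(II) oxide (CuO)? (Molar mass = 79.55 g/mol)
Moles = 79.55 g ÷ 79.55 g/mol = 1 mol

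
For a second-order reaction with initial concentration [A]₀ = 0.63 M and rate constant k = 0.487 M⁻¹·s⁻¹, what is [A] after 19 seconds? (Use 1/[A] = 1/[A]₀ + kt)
0.0922 M

1/[A] = 1/[A]₀ + k·t = 1/0.63 + (0.487)·(19) = 1.5873 + 9.2530 = 10.8403
[A] = 1/10.8403 = 0.0922 M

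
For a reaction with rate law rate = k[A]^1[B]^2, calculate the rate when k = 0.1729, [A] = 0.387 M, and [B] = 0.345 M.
0.007964 M/s

rate = k·[A]^1·[B]^2 = 0.1729·(0.387)^1·(0.345)^2 = 0.1729·0.387·0.119025 = 0.007964 M/s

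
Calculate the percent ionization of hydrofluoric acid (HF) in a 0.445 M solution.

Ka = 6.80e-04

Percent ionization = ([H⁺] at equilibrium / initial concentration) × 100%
Percent ionization = 3.83%

Let x = [H⁺]. Ka = x²/(C - x) ⇒ x² + (6.80e-04)x - (6.80e-04)(0.445) = 0. x = 1.7059e-02. Percent = (1.7059e-02/0.445) × 100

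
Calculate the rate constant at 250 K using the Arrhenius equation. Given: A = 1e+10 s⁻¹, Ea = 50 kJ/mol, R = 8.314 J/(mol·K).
3.57e-01 s⁻¹

k = A·exp(-Ea/(R·T)) = 1e+10·exp(-50000/(8.314·250)) = 1e+10·exp(-24.0558) = 1e+10·3.5702e-11 = 3.57e-01 s⁻¹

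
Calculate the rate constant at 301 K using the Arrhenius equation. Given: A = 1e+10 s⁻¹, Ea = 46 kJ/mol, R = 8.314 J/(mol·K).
1.04e+02 s⁻¹

k = A·exp(-Ea/(R·T)) = 1e+10·exp(-46000/(8.314·301)) = 1e+10·exp(-18.3815) = 1e+10·1.0399e-08 = 1.04e+02 s⁻¹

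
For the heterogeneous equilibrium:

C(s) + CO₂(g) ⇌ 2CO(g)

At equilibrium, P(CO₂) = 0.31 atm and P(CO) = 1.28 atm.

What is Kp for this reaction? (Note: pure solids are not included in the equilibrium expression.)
K_p = 5.285

Solid C is excluded.
Kp = P(CO)²/P(CO₂) = (1.28)²/0.31 = 1.638/0.31 = 5.285.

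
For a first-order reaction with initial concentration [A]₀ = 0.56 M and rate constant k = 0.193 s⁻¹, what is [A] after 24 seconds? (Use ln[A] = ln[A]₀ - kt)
0.0055 M

ln[A] = ln[A]₀ - k·t = ln(0.56) - (0.193)·(24) = -0.5798 - 4.6320 = -5.2118
[A] = e^(-5.2118) = 0.0055 M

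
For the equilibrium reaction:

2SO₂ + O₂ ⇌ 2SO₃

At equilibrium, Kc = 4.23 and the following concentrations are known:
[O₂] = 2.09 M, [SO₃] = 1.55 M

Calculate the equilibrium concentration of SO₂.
[SO₂] = 0.5213 M

Kc = ([SO₃]^2) / ([SO₂]^2 × [O₂]) = 4.23
[SO₂]^2 = (product terms)/(Kc · other reactant terms) = 2.4025 / (4.23 · 2.09) = 0.27175
[SO₂] = (0.27175)^(1/2) = 0.5213 M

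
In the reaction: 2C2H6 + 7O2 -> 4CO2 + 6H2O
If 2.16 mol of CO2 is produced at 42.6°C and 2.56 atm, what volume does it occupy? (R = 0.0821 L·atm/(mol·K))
T = 42.6°C + 273.15 = 315.75 K
V = nRT/P = (2.16 × 0.0821 × 315.75) / 2.56
V = 21.87 L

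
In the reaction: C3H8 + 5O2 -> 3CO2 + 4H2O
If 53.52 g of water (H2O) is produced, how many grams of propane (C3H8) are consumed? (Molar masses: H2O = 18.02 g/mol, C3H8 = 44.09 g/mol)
Moles of H2O = 53.52 g ÷ 18.02 g/mol = 2.97003 mol
Mole ratio: 1 mol C3H8 / 4 mol H2O
Moles of C3H8 = 2.97003 × (1/4) = 0.742508 mol
Mass of C3H8 = 0.742508 mol × 44.09 g/mol = 32.74 g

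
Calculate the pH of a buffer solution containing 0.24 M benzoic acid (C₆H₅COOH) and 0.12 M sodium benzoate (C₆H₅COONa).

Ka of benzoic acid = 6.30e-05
pH = 3.90

pKa = -log(6.30e-05) = 4.20. pH = pKa + log([A⁻]/[HA]) = 4.20 + log(0.12/0.24)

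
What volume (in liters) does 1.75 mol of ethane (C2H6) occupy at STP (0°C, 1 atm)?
At STP, 1 mol of gas occupies 22.4 L
Volume = 1.75 mol × 22.4 L/mol = 39.20 L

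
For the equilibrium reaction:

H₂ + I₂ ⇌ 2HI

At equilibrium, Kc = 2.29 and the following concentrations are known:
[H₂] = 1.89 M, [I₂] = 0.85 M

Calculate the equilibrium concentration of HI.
[HI] = 1.9180 M

Kc = ([HI]^2) / ([H₂] × [I₂]) = 2.29
[HI]^2 = Kc · (reactant terms)/(other product terms) = 2.29 · 1.6065 / 1 = 3.6789
[HI] = (3.6789)^(1/2) = 1.9180 M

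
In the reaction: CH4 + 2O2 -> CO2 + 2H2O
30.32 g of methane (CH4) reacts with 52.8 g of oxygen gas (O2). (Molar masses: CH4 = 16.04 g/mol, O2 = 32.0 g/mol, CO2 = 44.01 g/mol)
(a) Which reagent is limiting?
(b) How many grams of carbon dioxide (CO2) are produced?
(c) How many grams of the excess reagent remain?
(a) O2, (b) 36.31 g, (c) 17.09 g

Moles of CH4 = 30.32 g ÷ 16.04 g/mol = 1.89027 mol
Moles of O2 = 52.8 g ÷ 32.0 g/mol = 1.65 mol
Moles ÷ coefficient: CH4: 1.89027/1 = 1.89, O2: 1.65/2 = 0.825
(a) O2 has the smaller value, so O2 is the limiting reagent.
(b) Moles of CO2 = 1.65 mol O2 × (1/2) = 0.825 mol; mass = 0.825 mol × 44.01 g/mol = 36.31 g
(c) CH4 consumed = 1.65 × (1/2) = 0.825 mol; remaining = 1.89027 − 0.825 = 1.06527 mol; mass = 1.06527 mol × 16.04 g/mol = 17.09 g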